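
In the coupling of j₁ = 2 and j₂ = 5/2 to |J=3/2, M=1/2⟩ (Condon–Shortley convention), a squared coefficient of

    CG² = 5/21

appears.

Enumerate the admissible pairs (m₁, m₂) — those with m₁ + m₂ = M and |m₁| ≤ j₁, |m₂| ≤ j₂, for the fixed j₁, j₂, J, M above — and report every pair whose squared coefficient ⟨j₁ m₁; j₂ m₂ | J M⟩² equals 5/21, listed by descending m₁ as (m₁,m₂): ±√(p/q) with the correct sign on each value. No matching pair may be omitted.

Admissible pairs with m₁+m₂ = M = 1/2: (-2,5/2), (-1,3/2), (0,1/2), (1,-1/2), (2,-3/2)
  (m₁,m₂)=(2,-3/2): CG² = 32/105, CG = +√(32/105)
  (m₁,m₂)=(1,-1/2): CG² = 5/21, CG = −√(5/21)   ← matches the target
  (m₁,m₂)=(0,1/2): CG² = 2/35, CG = +√(2/35)
  (m₁,m₂)=(-1,3/2): CG² = 2/105, CG = +√(2/105)
  (m₁,m₂)=(-2,5/2): CG² = 8/21, CG = −√(8/21)
Pairs with CG² = 5/21: (1,-1/2): −√(5/21)

(1,-1/2): −√(5/21)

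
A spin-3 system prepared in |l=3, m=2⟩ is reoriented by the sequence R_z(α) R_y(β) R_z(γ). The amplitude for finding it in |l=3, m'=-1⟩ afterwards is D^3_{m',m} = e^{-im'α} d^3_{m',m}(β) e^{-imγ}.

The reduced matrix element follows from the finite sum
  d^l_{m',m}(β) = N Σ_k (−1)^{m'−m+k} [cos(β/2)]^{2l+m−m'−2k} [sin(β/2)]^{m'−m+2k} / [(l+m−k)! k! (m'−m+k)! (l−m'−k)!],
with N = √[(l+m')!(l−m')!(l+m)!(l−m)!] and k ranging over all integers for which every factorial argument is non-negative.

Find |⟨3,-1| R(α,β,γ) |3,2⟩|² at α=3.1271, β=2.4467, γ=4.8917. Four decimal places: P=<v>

P=0.3407

Split into d^3_{-1,2}(β=2.4467) × two z-phases.
c=cos(2.446700/2)=0.340498, s=sin(2.446700/2)=0.940245; N=√[2·24·120·1]=75.894664
The bounds max(0,m−m')=3 and min(l+m,l−m')=4 give 2 terms
  k=3: (−1)^0·75.8947/(12)·0.3405^3·0.9402^3 = +0.207538
  k=4: (−1)^1·75.8947/(24)·0.3405^1·0.9402^5 = -0.791262
d^3_{-1,2}(2.4467) = +0.207538 -0.791262 = -0.583724
|D^3_{-1,2}|² = |d^3_{-1,2}(β)|² = (-0.583724)² = 0.340734 (the z-rotation phases have unit modulus)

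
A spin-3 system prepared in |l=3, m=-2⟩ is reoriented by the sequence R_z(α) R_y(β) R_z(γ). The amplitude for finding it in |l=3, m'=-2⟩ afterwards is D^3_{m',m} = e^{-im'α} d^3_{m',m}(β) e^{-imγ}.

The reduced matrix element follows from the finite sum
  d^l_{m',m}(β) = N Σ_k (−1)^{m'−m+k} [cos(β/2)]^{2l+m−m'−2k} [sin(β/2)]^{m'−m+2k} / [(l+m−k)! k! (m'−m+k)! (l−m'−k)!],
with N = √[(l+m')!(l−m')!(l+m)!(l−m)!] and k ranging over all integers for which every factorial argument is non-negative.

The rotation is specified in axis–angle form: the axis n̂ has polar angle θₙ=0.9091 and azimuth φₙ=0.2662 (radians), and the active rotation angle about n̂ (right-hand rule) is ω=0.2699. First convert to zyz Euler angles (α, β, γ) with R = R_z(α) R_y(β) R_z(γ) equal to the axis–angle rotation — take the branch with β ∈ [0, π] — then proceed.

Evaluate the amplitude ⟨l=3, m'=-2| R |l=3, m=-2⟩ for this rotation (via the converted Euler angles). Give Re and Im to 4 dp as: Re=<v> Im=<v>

Axis–angle → zyz. n̂ = (sinθₙcosφₙ, sinθₙsinφₙ, cosθₙ) = (+0.761162, +0.207547, +0.614456), ω = 0.2699.
R = I cosω + sinω [n̂]ₓ + (1−cosω) n̂n̂ᵀ gives
  R = [+0.984772, -0.158116, +0.072271; +0.169555, +0.965357, -0.198336; -0.038407, +0.207569, +0.977466]
β = atan2(√(R₁₃²+R₂₃²), R₃₃) = 0.212693; α = atan2(R₂₃, R₁₃) mod 2π = 5.061824; γ = atan2(R₃₂, −R₃₁) mod 2π = 1.387831
First d^3_{-2,-2}(β=0.2127), then the phase factors e^{-i(-2)α} and e^{-i(-2)γ}:
c=cos(0.212693/2)=0.994351, s=sin(0.212693/2)=0.106146; N=√[1·120·1·120]=120.000000
k: max(0,(-2)−(-2))=0 … min(3+(-2),3−(-2))=1
  k=0: (−1)^0·120.0000/(120)·0.9944^6·0.1061^0 = +0.966578
  k=1: (−1)^1·120.0000/(24)·0.9944^4·0.1061^2 = -0.055073
d^3_{-2,-2}(0.2127) = +0.966578 -0.055073 = +0.911506
D = (-0.765569-0.643353i)·(+0.911506)·(-0.933792+0.357818i) = +0.861451+0.297902i

Re=0.8615 Im=0.2979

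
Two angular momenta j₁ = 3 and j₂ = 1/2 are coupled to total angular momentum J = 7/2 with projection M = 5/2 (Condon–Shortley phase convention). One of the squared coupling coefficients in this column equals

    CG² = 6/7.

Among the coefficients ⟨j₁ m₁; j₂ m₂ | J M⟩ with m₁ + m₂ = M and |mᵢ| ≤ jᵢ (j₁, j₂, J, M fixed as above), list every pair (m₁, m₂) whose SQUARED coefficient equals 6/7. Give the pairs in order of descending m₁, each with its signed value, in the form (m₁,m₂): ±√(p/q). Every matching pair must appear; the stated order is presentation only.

Admissible pairs with m₁+m₂ = M = 5/2: (2,1/2), (3,-1/2)
  (m₁,m₂)=(3,-1/2): CG² = 1/7, CG = +√(1/7)
  (m₁,m₂)=(2,1/2): CG² = 6/7, CG = +√(6/7)   ← matches the target
Pairs with CG² = 6/7: (2,1/2): +√(6/7)

(2,1/2): +√(6/7)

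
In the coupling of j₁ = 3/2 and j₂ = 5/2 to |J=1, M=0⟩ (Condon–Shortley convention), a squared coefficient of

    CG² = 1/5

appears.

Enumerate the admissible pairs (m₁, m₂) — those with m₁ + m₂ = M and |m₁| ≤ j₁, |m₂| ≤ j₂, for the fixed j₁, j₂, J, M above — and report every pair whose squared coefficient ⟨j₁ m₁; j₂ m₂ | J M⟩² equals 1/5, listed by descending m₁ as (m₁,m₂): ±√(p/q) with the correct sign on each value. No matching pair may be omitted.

(3/2,-3/2): +√(1/5); (-3/2,3/2): −√(1/5)

Admissible pairs with m₁+m₂ = M = 0: (-3/2,3/2), (-1/2,1/2), (1/2,-1/2), (3/2,-3/2)
  (m₁,m₂)=(3/2,-3/2): CG² = 1/5, CG = +√(1/5)   ← matches the target
  (m₁,m₂)=(1/2,-1/2): CG² = 3/10, CG = −√(3/10)
  (m₁,m₂)=(-1/2,1/2): CG² = 3/10, CG = +√(3/10)
  (m₁,m₂)=(-3/2,3/2): CG² = 1/5, CG = −√(1/5)   ← matches the target
Pairs with CG² = 1/5: (3/2,-3/2): +√(1/5); (-3/2,3/2): −√(1/5)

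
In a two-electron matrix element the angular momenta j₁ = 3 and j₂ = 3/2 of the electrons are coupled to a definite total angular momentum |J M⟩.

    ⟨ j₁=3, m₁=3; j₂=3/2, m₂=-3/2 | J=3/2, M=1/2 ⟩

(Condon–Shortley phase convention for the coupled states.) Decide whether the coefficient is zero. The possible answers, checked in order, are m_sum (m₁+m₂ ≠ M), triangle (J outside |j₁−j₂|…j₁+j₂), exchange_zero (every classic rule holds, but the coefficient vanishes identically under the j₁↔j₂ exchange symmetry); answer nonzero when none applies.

m_sum

m-sum: m₁+m₂ = 3+(-3/2) = 3/2, M = 1/2  ✗ ⇒ coefficient is 0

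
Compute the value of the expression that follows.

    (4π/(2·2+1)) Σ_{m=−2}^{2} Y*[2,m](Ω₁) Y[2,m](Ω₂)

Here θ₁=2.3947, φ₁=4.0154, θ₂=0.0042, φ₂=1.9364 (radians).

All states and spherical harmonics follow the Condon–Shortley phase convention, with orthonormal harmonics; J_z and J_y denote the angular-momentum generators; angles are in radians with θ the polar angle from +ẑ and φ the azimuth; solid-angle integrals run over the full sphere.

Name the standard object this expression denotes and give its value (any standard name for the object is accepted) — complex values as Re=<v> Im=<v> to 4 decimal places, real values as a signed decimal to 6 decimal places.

This sum is the spherical-harmonic addition theorem: it equals the Legendre polynomial P_l(cos γ) of the angle γ between the two directions.
Summing Y*_{l m}(θ₁,φ₁)·Y_{l m}(θ₂,φ₂) over m ∈ [−2, 2]; prefactor 4π/(2·2+1) = 2.513274:
  m=-2: Y*=(-0.031359, 0.175498)  Y=(-0.000005, 0.000005)  product (-0.000001, -0.000001)
  m=-1: Y*=(0.247219, 0.295309)  Y=(-0.001160, -0.003030)  product (0.000608, -0.001092)
  m=+0: Y*=(0.194093, -0.000000)  Y=(0.630766, 0.000000)  product (0.122427, 0.000000)
  m=+1: Y*=(-0.247219, 0.295309)  Y=(0.001160, -0.003030)  product (0.000608, 0.001092)
  m=+2: Y*=(-0.031359, -0.175498)  Y=(-0.000005, -0.000005)  product (-0.000001, 0.000001)
Total Σ_m = (0.123642, 0.000000). Multiply by 2.513274: (0.310746, 0.000000). P_2(cos γ) = 0.310746

Legendre polynomial (addition theorem), +0.310746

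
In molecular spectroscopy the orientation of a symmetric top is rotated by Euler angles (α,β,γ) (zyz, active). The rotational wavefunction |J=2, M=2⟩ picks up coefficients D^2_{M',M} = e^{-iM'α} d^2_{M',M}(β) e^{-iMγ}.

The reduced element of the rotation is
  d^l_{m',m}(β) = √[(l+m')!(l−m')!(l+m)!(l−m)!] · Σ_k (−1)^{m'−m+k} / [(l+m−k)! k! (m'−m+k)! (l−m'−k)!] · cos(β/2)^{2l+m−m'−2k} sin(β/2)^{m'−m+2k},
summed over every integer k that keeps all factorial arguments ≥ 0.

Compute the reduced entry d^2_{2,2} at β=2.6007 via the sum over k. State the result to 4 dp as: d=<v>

d=0.0051

d^2_{2,2}(β=2.6007) via the finite sum:
Half-angle: c=0.267162, s=0.963652. N=√(24·1·24·1)=24.000000
k∈{0} keeps every argument non-negative
  k=0: (−1)^0·24.0000/(24)·0.2672^4·0.9637^0 = +0.005094
d^2_{2,2}(2.6007) = +0.005094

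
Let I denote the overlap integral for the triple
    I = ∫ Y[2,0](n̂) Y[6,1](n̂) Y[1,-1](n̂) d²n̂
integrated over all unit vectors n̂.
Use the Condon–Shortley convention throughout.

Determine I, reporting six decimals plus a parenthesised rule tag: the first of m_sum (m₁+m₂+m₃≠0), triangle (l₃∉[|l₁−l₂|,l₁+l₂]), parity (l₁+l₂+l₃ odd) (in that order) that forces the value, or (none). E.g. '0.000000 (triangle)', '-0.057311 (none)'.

|2−6|≤1≤2+6 violated ⇒ I = 0

0.000000 (triangle)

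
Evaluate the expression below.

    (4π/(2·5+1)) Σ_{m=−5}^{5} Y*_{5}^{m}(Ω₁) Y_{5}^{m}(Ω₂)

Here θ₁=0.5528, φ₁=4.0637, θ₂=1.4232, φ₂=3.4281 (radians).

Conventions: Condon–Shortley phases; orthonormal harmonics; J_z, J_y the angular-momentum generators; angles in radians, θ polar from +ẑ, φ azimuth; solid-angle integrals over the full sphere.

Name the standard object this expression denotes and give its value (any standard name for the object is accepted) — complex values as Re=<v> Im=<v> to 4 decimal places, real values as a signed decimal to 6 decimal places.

Legendre polynomial (addition theorem), -0.011265

This sum is the spherical-harmonic addition theorem: it equals the Legendre polynomial P_l(cos γ) of the angle γ between the two directions.
Expand P_5 via completeness: Σ_{m} conj(Y_{5,m}) at Ω₁ times Y_{5,m} at Ω₂ —
  m=-5: Y*=+0.001883+0.018428i  Y=-0.060564+0.435250i  product -0.008135-0.000296i
  m=-4: Y*=-0.081100-0.049371i  Y=+0.085145-0.188248i  product -0.016199+0.011063i
  m=-3: Y*=+0.257142-0.101298i  Y=+0.176007-0.204245i  product +0.024569-0.070349i
  m=-2: Y*=-0.125942+0.449085i  Y=-0.191602+0.123627i  product -0.031388-0.101615i
  m=-1: Y*=-0.190662-0.251487i  Y=-0.214861+0.063301i  product +0.056885+0.041966i
  m=+0: Y*=-0.263814-0.000000i  Y=+0.232452+0.000000i  product -0.061324-0.000000i
  m=+1: Y*=+0.190662-0.251487i  Y=+0.214861+0.063301i  product +0.056885-0.041966i
  m=+2: Y*=-0.125942-0.449085i  Y=-0.191602-0.123627i  product -0.031388+0.101615i
  m=+3: Y*=-0.257142-0.101298i  Y=-0.176007-0.204245i  product +0.024569+0.070349i
  m=+4: Y*=-0.081100+0.049371i  Y=+0.085145+0.188248i  product -0.016199-0.011063i
  m=+5: Y*=-0.001883+0.018428i  Y=+0.060564+0.435250i  product -0.008135+0.000296i
Accumulated sum -0.009861-0.000000i; after 4π/(2l+1) scaling, -0.011265-0.000000i ⇒ P_5 = -0.011265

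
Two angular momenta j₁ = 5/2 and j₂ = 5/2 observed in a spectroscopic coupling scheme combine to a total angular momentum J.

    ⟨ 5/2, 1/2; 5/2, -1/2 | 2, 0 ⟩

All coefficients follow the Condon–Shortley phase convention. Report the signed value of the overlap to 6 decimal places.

j₁+j₂−J=3  J+j₁−j₂=2  J−j₁+j₂=2  j₁+j₂+J+1=8
(j₁±m₁, j₂±m₂, J±M) = (3,2,2,3,2,2)
P² = 12/7
sum k=0..2:
  [0] +1/24 = 1/24
  [1] −1/2 = -1/2
  [2] +1/8 = 1/8
S = -1/3
C² = P²·S² = 4/21 ; C = -0.436436

−√(4/21) ≈ -0.436436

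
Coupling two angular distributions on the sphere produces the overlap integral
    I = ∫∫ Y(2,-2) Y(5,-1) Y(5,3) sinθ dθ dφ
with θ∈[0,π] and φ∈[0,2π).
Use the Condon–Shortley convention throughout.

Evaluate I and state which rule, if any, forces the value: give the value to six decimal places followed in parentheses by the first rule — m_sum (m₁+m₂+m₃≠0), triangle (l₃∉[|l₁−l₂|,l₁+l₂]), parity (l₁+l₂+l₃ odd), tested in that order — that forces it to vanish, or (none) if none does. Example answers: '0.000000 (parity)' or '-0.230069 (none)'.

0.171169 (none)

Rules hold: Σm=0, L=12 even, 3≤5≤7.
N = 5·11·11 = 605
Δ = 2!·2!·8!/13! = 1/38610
Racah Σ t=0..2: t=0:+1/2880 t=1:−1/576 t=2:+1/2880 = -1/960
⇒ 3j(2 5 5; 0 0 0)² = 10/429, sgn +1
Racah Σ t=2..2: t=2:+1/5760 = 1/5760
⇒ 3j(2 5 5; -2 -1 3)² = 56/2145, sgn +1
4πI² = N·(3j₀)²·(3jₘ)² = 560/1521
I = +1·√(0.368179/4π) = 0.17116875
No selection rule forces the value: the integral is nonzero (none).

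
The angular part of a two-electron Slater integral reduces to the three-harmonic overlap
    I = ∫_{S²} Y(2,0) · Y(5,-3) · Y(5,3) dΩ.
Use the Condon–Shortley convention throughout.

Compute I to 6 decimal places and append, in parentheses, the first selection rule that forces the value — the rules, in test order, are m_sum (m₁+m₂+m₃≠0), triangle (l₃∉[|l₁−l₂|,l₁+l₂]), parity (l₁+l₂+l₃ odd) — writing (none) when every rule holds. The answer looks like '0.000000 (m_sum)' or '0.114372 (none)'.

-0.016174 (none)

m-sum 0 ✓  L=12 even ✓  3≤5≤7 ✓
Π(2lᵢ+1) = 5×11×11 = 605
triangle coeff Δ(2,5,5) = 1/38610
Σ_t [0,2]: t=0:+1/2880 t=1:−1/576 t=2:+1/2880 = -1/960
(3j)²=10/429 [(2 5 5; 0 0 0)], sign=+1
Σ_t [0,2]: t=0:+1/5760 t=1:−1/5040 t=2:+1/161280 = -1/53760
(3j)²=1/4290 [(2 5 5; 0 -3 3)], sign=-1
⇒ 4πI² = 5/1521
I = (-1)√(5/1521/(4π)) = -0.01617393
No selection rule forces the value: the integral is nonzero (none).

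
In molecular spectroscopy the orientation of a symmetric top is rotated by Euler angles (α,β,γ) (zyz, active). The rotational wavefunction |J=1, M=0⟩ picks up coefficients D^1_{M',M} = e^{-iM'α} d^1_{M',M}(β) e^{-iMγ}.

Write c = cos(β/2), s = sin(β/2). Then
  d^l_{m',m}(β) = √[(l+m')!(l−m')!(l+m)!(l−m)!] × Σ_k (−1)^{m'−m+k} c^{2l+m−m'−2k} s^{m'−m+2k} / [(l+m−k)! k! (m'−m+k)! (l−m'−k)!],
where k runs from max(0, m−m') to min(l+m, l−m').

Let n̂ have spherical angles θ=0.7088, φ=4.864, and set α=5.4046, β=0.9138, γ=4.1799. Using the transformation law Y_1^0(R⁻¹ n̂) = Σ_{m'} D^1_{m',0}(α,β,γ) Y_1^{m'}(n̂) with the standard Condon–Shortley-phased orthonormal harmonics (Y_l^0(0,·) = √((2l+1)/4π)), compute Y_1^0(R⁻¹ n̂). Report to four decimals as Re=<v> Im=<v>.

Need the full column D^1_{m',0} for m'=−1..1 at α=5.4046, β=0.9138, γ=4.1799.
cos(β/2)=0.897424, sin(β/2)=0.441168
d^1_{-1,0}: single k=1 term ⇒ +0.559909;  D = +0.357357-0.431038i
d^1_{0,0}: k∈[0..1] ⇒ +0.805371 -0.194629 = +0.610741;  D = +0.610741+0.000000i
d^1_{1,0}: single k=0 term ⇒ -0.559909;  D = -0.357357-0.431038i
Y_1^{m'}(θ=0.7088,φ=4.864) and Σ D·Y over m':
  (+0.3574-0.4310i)·(+0.0340+0.2223i)  (+0.6107+0.0000i)·(+0.3709+0.0000i)  (-0.3574-0.4310i)·(-0.0340+0.2223i)
Y_1^0(R⁻¹ n̂) = +0.442460+0.000000i

Re=0.4425 Im=0.0000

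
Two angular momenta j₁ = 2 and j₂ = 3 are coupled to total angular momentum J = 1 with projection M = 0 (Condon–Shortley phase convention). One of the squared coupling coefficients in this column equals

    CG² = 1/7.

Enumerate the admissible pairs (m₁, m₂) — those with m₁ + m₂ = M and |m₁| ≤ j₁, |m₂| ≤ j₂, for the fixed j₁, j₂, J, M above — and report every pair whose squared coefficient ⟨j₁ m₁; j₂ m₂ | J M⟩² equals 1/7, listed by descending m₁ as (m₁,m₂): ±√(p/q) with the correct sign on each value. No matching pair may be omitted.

(2,-2): +√(1/7); (-2,2): +√(1/7)

Admissible pairs with m₁+m₂ = M = 0: (-2,2), (-1,1), (0,0), (1,-1), (2,-2)
  (m₁,m₂)=(2,-2): CG² = 1/7, CG = +√(1/7)   ← matches the target
  (m₁,m₂)=(1,-1): CG² = 8/35, CG = −√(8/35)
  (m₁,m₂)=(0,0): CG² = 9/35, CG = +√(9/35)
  (m₁,m₂)=(-1,1): CG² = 8/35, CG = −√(8/35)
  (m₁,m₂)=(-2,2): CG² = 1/7, CG = +√(1/7)   ← matches the target
Pairs with CG² = 1/7: (2,-2): +√(1/7); (-2,2): +√(1/7)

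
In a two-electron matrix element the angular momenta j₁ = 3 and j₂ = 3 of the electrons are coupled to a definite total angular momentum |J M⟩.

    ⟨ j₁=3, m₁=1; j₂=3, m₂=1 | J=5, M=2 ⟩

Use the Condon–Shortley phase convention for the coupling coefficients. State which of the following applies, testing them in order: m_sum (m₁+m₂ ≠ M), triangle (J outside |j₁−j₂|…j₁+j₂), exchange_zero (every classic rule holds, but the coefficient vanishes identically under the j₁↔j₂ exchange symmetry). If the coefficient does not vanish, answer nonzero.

m-sum: m₁+m₂ = 1+1 = 2, M = 2  ✓
triangle: |j₁−j₂| = 0 ≤ J = 5 ≤ j₁+j₂ = 6  ✓
exchange: j₁=j₂ and m₁=m₂, and (−1)^(j₁+j₂−J) = (−1)^1 = −1 forces ⟨j₁m₁;j₂m₂|JM⟩ = −⟨j₂m₂;j₁m₁|JM⟩ = −⟨j₁m₁;j₂m₂|JM⟩ ⇒ the coefficient vanishes identically
Racah sum check: Σ_k collapses to 0 ⇒ CG = 0

exchange_zero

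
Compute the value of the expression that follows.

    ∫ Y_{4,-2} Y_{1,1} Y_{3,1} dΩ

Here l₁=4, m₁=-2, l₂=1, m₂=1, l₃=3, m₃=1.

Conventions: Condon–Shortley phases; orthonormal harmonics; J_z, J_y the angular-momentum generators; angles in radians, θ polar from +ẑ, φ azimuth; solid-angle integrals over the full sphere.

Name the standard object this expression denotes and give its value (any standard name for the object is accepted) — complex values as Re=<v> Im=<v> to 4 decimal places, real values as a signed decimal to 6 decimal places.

This is a Gaunt coefficient — the integral of a triple product of spherical harmonics over the sphere.
m-sum 0 ✓  L=8 even ✓  3≤3≤5 ✓
Π(2lᵢ+1) = 9×3×7 = 189
triangle coeff Δ(4,1,3) = 1/252
Σ_t [1,1]: t=1:−1/36 = -1/36
(3j)²=4/63 [(4 1 3; 0 0 0)], sign=+1
Σ_t [2,2]: t=2:+1/96 = 1/96
(3j)²=5/84 [(4 1 3; -2 1 1)], sign=+1
⇒ 4πI² = 5/7
I = (+1)√(5/7/(4π)) = 0.23841361

Gaunt coefficient, +0.238414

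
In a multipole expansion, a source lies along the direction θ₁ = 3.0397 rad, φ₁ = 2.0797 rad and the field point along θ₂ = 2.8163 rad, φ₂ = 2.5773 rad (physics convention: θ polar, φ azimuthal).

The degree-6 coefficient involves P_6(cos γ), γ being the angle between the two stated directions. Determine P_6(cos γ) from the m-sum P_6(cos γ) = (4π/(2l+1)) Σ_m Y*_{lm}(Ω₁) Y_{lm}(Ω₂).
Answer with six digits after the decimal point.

0.477528

Term-by-term m-sum for l=6 (normalisation 4π/13 = 0.966644):
  m=-6: Y*=(0.000001, -0.000000)  Y=(-0.000499, -0.000124)  product (-0.000000, -0.000000)
  m=-5: Y*=(0.000010, 0.000015)  Y=(-0.005018, 0.001664)  product (-0.000000, -0.000000)
  m=-4: Y*=(-0.000169, 0.000338)  Y=(-0.020937, 0.025555)  product (-0.000005, -0.000011)
  m=-3: Y*=(-0.005373, 0.000237)  Y=(-0.016871, 0.137510)  product (0.000058, -0.000743)
  m=-2: Y*=(-0.027445, -0.044466)  Y=(0.162878, 0.343998)  product (0.010826, -0.016684)
  m=-1: Y*=(0.154994, -0.277807)  Y=(0.492014, 0.311418)  product (0.162773, -0.088417)
  m=+0: Y*=(0.909169, -0.000000)  Y=(0.161358, 0.000000)  product (0.146702, 0.000000)
  m=+1: Y*=(-0.154994, -0.277807)  Y=(-0.492014, 0.311418)  product (0.162773, 0.088417)
  m=+2: Y*=(-0.027445, 0.044466)  Y=(0.162878, -0.343998)  product (0.010826, 0.016684)
  m=+3: Y*=(0.005373, 0.000237)  Y=(0.016871, 0.137510)  product (0.000058, 0.000743)
  m=+4: Y*=(-0.000169, -0.000338)  Y=(-0.020937, -0.025555)  product (-0.000005, 0.000011)
  m=+5: Y*=(-0.000010, 0.000015)  Y=(0.005018, 0.001664)  product (-0.000000, 0.000000)
  m=+6: Y*=(0.000001, 0.000000)  Y=(-0.000499, 0.000124)  product (-0.000000, 0.000000)
Accumulated sum (0.494006, 0.000000); after 4π/(2l+1) scaling, (0.477528, 0.000000) ⇒ P_6 = 0.477528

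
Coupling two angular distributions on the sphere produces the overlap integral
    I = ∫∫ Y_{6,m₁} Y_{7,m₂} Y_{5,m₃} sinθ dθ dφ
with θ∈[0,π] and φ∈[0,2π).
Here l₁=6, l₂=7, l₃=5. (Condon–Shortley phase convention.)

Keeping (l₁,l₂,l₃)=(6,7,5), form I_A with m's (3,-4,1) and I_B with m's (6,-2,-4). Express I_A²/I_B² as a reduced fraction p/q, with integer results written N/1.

2/105

Same 6,7,5: normalisation and zero-m 3j drop out of the ratio.
A: Δ: 8! 4! 6! / 19! → 1/174594420; sum: t=0:+1/8709120 t=1:−1/967680 t=2:+1/1036800 t=3:−1/12441600 = -1/29030400; 3j²(6 7 5; 3 -4 1) = Δ·Π!·Σ² = 9/146965  (sign -1)
B: Δ: 8! 4! 6! / 19! → 1/174594420; sum: t=0:+1/116121600 = 1/116121600; 3j²(6 7 5; 6 -2 -4) = Δ·Π!·Σ² = 27/8398  (sign -1)
I_A²/I_B² = (9/146965)/(27/8398) = 2/105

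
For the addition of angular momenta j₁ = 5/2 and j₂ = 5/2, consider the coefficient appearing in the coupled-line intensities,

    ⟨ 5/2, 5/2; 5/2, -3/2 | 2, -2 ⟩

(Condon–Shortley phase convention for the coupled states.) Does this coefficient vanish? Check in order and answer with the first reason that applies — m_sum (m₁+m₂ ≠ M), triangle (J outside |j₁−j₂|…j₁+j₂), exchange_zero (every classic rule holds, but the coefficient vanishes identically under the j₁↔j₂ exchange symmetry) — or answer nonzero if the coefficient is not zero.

m_sum

m-sum: m₁+m₂ = 5/2+(-3/2) = 1, M = -2  ✗ ⇒ coefficient is 0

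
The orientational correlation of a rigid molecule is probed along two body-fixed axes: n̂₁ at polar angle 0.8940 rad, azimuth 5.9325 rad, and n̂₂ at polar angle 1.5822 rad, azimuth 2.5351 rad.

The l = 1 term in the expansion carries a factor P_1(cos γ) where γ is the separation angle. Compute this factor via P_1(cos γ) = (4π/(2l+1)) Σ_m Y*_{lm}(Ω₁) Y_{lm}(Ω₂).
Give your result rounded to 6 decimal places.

Addition theorem: P_1(cos γ) = (4π/3) Σ_m Y*_{lm}(Ω₁) Y_{lm}(Ω₂), m = −1…1:
  [-1]  conj(Y_{1,-1})(Ω₁) = (0.252949, -0.092530) ; Y_{1,-1}(Ω₂) = (-0.283858, -0.196915) ; Δ = (-0.090022, -0.023544)
  [+0]  conj(Y_{1,0})(Ω₁) = (0.306011, -0.000000) ; Y_{1,0}(Ω₂) = (-0.005572, 0.000000) ; Δ = (-0.001705, 0.000000)
  [+1]  conj(Y_{1,1})(Ω₁) = (-0.252949, -0.092530) ; Y_{1,1}(Ω₂) = (0.283858, -0.196915) ; Δ = (-0.090022, 0.023544)
Accumulated sum (-0.181749, 0.000000); after 4π/(2l+1) scaling, (-0.761308, 0.000000) ⇒ P_1 = -0.761308

-0.761308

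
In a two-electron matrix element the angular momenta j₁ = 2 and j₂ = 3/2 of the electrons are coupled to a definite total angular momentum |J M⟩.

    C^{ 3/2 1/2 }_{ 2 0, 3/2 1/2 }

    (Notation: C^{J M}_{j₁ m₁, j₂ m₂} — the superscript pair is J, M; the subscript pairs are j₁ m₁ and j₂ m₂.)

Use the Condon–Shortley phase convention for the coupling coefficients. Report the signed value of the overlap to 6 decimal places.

−√(1/5) ≈ -0.447214

√[4·2!2!1!/6! · 2!2!2!1!2!1!] = √(16/45)
  +(−1)^1/∏(1,1,1,1,1,0)! = -1  (running -1)
  +(−1)^2/∏(2,0,0,0,2,1)! = 1/4  (running -3/4)
⟨..|..⟩ = √(16/45)·(-3/4) = -0.447214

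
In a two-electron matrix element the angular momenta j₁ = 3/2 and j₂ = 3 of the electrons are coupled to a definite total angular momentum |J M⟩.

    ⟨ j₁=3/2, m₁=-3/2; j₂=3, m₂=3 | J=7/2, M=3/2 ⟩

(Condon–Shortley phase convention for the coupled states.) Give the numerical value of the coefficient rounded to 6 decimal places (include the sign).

-0.308607

j₁+j₂−J=1  J+j₁−j₂=2  J−j₁+j₂=5  j₁+j₂+J+1=9
(j₁±m₁, j₂±m₂, J±M) = (0,3,6,0,5,2)
P² = 38400/7
sum k=1..1:
  [1] −1/240 = -1/240
S = -1/240
C² = P²·S² = 2/21 ; C = -0.308607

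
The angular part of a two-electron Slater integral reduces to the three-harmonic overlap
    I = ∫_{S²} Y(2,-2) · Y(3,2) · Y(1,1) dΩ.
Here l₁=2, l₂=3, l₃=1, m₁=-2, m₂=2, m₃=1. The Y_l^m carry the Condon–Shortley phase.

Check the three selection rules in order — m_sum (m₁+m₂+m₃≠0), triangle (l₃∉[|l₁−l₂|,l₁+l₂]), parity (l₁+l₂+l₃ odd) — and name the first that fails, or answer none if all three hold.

m_sum

azimuthal sum: -2 + 2 + 1 = 1  ✗
1 ≤ 1 ≤ 5 (triangle on l)
L = 2 + 3 + 1 = 6 (even)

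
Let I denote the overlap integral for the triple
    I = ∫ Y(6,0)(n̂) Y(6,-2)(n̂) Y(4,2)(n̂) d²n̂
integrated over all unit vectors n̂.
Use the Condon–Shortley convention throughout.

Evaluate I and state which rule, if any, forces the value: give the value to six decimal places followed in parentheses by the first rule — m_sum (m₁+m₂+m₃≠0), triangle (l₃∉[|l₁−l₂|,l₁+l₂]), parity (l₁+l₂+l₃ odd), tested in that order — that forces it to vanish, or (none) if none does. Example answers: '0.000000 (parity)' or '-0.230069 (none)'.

-0.107540 (none)

m-sum 0 ✓  L=16 even ✓  0≤4≤12 ✓
Π(2lᵢ+1) = 13×13×9 = 1521
triangle coeff Δ(6,6,4) = 1/15315300
Σ_t [2,6]: t=2:+1/829440 t=3:−1/25920 t=4:+1/9216 t=5:−1/25920 t=6:+1/829440 = 7/207360
(3j)²=28/2431 [(6 6 4; 0 0 0)], sign=+1
Σ_t [2,4]: t=2:+1/138240 t=3:−1/25920 t=4:+1/55296 = -11/829440
(3j)²=11/1326 [(6 6 4; 0 -2 2)], sign=-1
⇒ 4πI² = 42/289
I = (-1)√(42/289/(4π)) = -0.10754019
No selection rule forces the value: the integral is nonzero (none).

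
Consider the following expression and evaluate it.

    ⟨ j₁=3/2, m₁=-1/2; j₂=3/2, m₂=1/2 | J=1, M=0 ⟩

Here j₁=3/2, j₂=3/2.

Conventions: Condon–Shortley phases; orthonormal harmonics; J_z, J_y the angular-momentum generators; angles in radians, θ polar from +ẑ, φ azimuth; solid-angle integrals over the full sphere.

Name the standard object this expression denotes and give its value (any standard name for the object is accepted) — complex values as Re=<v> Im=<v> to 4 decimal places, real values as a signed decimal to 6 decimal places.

Clebsch–Gordan coefficient, −√(1/20) ≈ -0.223607

This is a Clebsch–Gordan (vector-coupling) coefficient.
√[3·2!1!1!/5! · 1!2!2!1!1!1!] = √(1/5)
  +(−1)^1/∏(1,1,1,1,0,0)! = -1  (running -1)
  +(−1)^2/∏(2,0,0,0,1,1)! = 1/2  (running -1/2)
⟨..|..⟩ = √(1/5)·(-1/2) = -0.223607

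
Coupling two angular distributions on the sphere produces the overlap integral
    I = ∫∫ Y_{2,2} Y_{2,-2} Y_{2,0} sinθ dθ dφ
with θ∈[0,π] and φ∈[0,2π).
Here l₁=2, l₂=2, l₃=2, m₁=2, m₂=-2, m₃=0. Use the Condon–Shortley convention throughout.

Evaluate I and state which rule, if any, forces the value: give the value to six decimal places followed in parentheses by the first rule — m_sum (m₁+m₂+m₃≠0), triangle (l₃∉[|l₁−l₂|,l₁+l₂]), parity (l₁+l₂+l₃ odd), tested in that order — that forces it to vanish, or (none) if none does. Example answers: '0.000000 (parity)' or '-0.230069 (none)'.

-0.180224 (none)

Rules hold: Σm=0, L=6 even, 0≤2≤4.
N = 5·5·5 = 125
Δ = 2!·2!·2!/7! = 1/630
Racah Σ t=0..2: t=0:+1/8 t=1:−1/1 t=2:+1/8 = -3/4
⇒ 3j(2 2 2; 0 0 0)² = 2/35, sgn -1
Racah Σ t=0..0: t=0:+1/8 = 1/8
⇒ 3j(2 2 2; 2 -2 0)² = 2/35, sgn +1
4πI² = N·(3j₀)²·(3jₘ)² = 20/49
I = -1·√(0.408163/4π) = -0.18022375
No selection rule forces the value: the integral is nonzero (none).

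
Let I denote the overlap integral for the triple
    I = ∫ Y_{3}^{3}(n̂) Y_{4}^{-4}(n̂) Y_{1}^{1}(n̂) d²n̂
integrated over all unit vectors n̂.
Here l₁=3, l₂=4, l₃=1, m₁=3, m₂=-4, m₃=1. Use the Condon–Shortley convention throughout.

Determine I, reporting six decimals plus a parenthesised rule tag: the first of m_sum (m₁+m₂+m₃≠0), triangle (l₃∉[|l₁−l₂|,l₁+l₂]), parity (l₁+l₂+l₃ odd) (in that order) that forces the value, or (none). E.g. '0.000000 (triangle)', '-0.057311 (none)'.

0.325735 (none)

m-sum 0 ✓  L=8 even ✓  1≤1≤7 ✓
Π(2lᵢ+1) = 7×9×3 = 189
triangle coeff Δ(3,4,1) = 1/252
Σ_t [3,3]: t=3:−1/36 = -1/36
(3j)²=4/63 [(3 4 1; 0 0 0)], sign=+1
Σ_t [0,0]: t=0:+1/1440 = 1/1440
(3j)²=1/9 [(3 4 1; 3 -4 1)], sign=+1
⇒ 4πI² = 4/3
I = (+1)√(4/3/(4π)) = 0.32573501
No selection rule forces the value: the integral is nonzero (none).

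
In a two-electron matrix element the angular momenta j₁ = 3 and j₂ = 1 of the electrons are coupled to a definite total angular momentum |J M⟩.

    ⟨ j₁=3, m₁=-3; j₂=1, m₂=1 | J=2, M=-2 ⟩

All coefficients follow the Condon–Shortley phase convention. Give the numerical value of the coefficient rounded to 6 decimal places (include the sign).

+√(5/7) ≈ +0.845154

j₁+j₂−J=2  J+j₁−j₂=4  J−j₁+j₂=0  j₁+j₂+J+1=7
(j₁±m₁, j₂±m₂, J±M) = (0,6,2,0,0,4)
P² = 11520/7
sum k=2..2:
  [2] +1/48 = 1/48
S = 1/48
C² = P²·S² = 5/7 ; C = +0.845154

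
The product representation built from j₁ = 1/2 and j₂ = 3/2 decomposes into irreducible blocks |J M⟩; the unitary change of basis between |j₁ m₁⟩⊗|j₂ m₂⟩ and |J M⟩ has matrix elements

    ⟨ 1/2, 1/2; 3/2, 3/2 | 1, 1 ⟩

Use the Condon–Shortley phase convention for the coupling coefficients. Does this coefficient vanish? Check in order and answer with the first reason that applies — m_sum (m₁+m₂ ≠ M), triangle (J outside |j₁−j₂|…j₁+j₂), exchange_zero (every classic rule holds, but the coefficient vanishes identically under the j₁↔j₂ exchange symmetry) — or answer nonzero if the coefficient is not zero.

m_sum

m-sum: m₁+m₂ = 1/2+3/2 = 2, M = 1  ✗ ⇒ coefficient is 0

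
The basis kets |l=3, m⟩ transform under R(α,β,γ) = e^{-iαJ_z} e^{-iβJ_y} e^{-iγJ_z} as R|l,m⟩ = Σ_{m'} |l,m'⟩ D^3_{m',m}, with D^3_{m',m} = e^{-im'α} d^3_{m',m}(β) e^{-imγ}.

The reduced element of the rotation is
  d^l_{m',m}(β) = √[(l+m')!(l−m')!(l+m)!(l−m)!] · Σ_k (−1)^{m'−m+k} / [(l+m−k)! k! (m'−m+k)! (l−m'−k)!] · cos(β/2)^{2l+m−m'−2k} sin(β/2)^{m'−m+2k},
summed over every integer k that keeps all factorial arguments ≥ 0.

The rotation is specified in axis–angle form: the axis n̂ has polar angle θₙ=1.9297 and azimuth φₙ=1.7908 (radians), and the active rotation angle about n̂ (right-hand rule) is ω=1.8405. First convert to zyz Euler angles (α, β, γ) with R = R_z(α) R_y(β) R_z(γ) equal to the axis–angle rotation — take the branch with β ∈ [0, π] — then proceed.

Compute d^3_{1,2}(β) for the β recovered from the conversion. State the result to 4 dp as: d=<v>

Axis–angle → zyz. n̂ = (sinθₙcosφₙ, sinθₙsinφₙ, cosθₙ) = (-0.204328, +0.913715, -0.351248), ω = 1.8405.
R = I cosω + sinω [n̂]ₓ + (1−cosω) n̂n̂ᵀ gives
  R = [-0.213572, +0.102108, +0.971577; -0.574993, +0.790878, -0.209512; -0.789792, -0.603395, -0.110198]
β = atan2(√(R₁₃²+R₂₃²), R₃₃) = 1.681218; α = atan2(R₂₃, R₁₃) mod 2π = 6.070796; γ = atan2(R₃₂, −R₃₁) mod 2π = 5.630789
d^3_{1,2}(β=1.6812) via the finite sum:
c=cos(1.681218/2)=0.667009, s=sin(1.681218/2)=0.745050; N=√[24·2·120·1]=75.894664
The bounds max(0,m−m')=1 and min(l+m,l−m')=2 give 2 terms
  k=1: (−1)^0·75.8947/(24)·0.6670^5·0.7450^1 = +0.311060
  k=2: (−1)^1·75.8947/(12)·0.6670^3·0.7450^3 = -0.776213
d^3_{1,2}(1.6812) = +0.311060 -0.776213 = -0.465153

d=-0.4652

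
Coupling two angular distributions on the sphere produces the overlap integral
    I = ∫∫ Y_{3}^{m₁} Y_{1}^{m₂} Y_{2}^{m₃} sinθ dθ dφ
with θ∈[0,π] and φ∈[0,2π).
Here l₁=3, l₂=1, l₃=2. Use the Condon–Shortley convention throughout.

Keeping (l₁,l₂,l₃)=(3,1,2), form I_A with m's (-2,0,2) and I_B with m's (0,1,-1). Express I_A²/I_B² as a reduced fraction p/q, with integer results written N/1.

l's match ⇒ only the (l;m) 3-j factors differ between A and B.
A: triangle coeff Δ(3,1,2) = 1/105; Σ_t [1,1]: t=1:−1/24 = -1/24; (3j)²=1/21 [(3 1 2; -2 0 2)], sign=-1
B: triangle coeff Δ(3,1,2) = 1/105; Σ_t [2,2]: t=2:+1/12 = 1/12; (3j)²=1/35 [(3 1 2; 0 1 -1)], sign=-1
I_A²/I_B² = (1/21)/(1/35) = 5/3

5/3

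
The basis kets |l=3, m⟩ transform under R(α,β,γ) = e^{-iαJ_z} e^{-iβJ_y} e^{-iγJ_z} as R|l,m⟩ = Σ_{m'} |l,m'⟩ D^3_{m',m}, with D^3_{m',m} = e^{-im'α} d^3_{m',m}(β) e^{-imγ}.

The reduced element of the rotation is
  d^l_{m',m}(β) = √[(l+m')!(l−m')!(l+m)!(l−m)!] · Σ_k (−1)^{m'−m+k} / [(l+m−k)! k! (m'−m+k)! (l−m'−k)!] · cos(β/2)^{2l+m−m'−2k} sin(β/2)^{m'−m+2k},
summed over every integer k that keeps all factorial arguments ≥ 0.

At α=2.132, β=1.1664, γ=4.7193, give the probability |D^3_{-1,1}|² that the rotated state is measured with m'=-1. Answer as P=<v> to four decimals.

Split into d^3_{-1,1}(β=1.1664) × two z-phases.
With c≡cos(β/2)=0.834705 and s≡sin(β/2)=0.550698, N=[2·24·24·2]^{1/2}=48.000000
k∈{2,3,4} keeps every argument non-negative
  k=2: (−1)^0·48.0000/(8)·0.8347^4·0.5507^2 = +0.883302
  k=3: (−1)^1·48.0000/(6)·0.8347^2·0.5507^4 = -0.512636
  k=4: (−1)^2·48.0000/(48)·0.8347^0·0.5507^6 = +0.027892
d^3_{-1,1}(1.1664) = +0.883302 -0.512636 +0.027892 = +0.398558
|D^3_{-1,1}|² = |d^3_{-1,1}(β)|² = (+0.398558)² = 0.158849 (the z-rotation phases have unit modulus)

P=0.1588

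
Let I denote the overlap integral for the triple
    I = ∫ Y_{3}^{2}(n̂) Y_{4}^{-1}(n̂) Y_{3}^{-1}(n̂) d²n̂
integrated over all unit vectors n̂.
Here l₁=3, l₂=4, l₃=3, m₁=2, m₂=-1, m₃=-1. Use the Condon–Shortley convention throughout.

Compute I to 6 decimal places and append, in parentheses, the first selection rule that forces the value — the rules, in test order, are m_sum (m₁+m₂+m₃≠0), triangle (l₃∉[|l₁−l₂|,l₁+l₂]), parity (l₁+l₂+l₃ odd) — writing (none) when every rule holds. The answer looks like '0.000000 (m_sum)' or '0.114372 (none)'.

0.145070 (none)

m-sum 0 ✓  L=10 even ✓  1≤3≤7 ✓
Π(2lᵢ+1) = 7×9×7 = 441
triangle coeff Δ(3,4,3) = 1/34650
Σ_t [1,3]: t=1:−1/72 t=2:+1/16 t=3:−1/72 = 5/144
(3j)²=2/77 [(3 4 3; 0 0 0)], sign=-1
Σ_t [0,1]: t=0:+1/144 t=1:−1/48 = -1/72
(3j)²=16/693 [(3 4 3; 2 -1 -1)], sign=-1
⇒ 4πI² = 32/121
I = (+1)√(32/121/(4π)) = 0.14506992
No selection rule forces the value: the integral is nonzero (none).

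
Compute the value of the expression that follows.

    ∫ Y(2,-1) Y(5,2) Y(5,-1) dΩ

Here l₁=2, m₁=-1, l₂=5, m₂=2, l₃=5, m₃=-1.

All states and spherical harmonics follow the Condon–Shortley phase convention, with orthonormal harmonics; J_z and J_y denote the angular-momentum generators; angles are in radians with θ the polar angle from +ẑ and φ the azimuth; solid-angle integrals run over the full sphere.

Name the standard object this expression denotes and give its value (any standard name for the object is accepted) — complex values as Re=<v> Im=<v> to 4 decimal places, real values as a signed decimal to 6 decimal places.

This is a Gaunt coefficient — the integral of a triple product of spherical harmonics over the sphere.
Rules hold: Σm=0, L=12 even, 3≤5≤7.
N = 5·11·11 = 605
Δ = 2!·2!·8!/13! = 1/38610
Racah Σ t=0..2: t=0:+1/2880 t=1:−1/576 t=2:+1/2880 = -1/960
⇒ 3j(2 5 5; 0 0 0)² = 10/429, sgn +1
Racah Σ t=1..2: t=1:−1/2880 t=2:+1/1440 = 1/2880
⇒ 3j(2 5 5; -1 2 -1)² = 7/715, sgn +1
4πI² = N·(3j₀)²·(3jₘ)² = 70/507
I = +1·√(0.138067/4π) = 0.10481902

Gaunt coefficient, +0.104819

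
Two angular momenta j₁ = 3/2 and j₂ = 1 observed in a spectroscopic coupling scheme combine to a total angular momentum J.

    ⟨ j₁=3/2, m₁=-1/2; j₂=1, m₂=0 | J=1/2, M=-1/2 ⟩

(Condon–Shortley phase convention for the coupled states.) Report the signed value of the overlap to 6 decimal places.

j₁+j₂−J=2  J+j₁−j₂=1  J−j₁+j₂=0  j₁+j₂+J+1=4
(j₁±m₁, j₂±m₂, J±M) = (1,2,1,1,0,1)
P² = 1/3
sum k=1..1:
  [1] −1/1 = -1
S = -1
C² = P²·S² = 1/3 ; C = -0.577350

-0.577350  (= −√(1/3))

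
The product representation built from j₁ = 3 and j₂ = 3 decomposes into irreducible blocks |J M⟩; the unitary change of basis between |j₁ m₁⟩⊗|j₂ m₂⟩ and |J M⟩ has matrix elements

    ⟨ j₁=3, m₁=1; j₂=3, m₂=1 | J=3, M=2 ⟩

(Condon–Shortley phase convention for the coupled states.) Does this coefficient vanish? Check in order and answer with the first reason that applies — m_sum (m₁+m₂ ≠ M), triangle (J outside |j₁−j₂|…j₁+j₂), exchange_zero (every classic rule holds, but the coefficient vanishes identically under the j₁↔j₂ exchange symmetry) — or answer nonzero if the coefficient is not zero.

exchange_zero

m-sum: m₁+m₂ = 1+1 = 2, M = 2  ✓
triangle: |j₁−j₂| = 0 ≤ J = 3 ≤ j₁+j₂ = 6  ✓
exchange: j₁=j₂ and m₁=m₂, and (−1)^(j₁+j₂−J) = (−1)^3 = −1 forces ⟨j₁m₁;j₂m₂|JM⟩ = −⟨j₂m₂;j₁m₁|JM⟩ = −⟨j₁m₁;j₂m₂|JM⟩ ⇒ the coefficient vanishes identically
Racah sum check: Σ_k collapses to 0 ⇒ CG = 0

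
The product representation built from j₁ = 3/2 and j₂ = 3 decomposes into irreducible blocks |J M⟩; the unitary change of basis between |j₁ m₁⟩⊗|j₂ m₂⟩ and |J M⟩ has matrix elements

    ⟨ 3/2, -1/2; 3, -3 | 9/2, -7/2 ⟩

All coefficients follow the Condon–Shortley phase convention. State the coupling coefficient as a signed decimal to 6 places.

√[10·0!3!6!/10! · 1!2!0!6!1!8!] = √(691200)
  +(−1)^0/∏(0,0,2,0,1,6)! = 1/1440  (running 1/1440)
⟨..|..⟩ = √(691200)·(1/1440) = +0.577350

+0.577350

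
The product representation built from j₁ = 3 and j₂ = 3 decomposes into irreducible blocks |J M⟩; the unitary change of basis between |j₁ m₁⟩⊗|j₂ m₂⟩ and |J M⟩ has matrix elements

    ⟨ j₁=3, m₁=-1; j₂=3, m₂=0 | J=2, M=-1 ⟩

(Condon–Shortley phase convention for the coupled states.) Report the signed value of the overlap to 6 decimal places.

+0.154303

√[5·4!2!2!/9! · 2!4!3!3!1!3!] = √(96/7)
  +(−1)^2/∏(2,2,2,1,0,1)! = 1/8  (running 1/8)
  +(−1)^3/∏(3,1,1,0,1,2)! = -1/12  (running 1/24)
⟨..|..⟩ = √(96/7)·(1/24) = +0.154303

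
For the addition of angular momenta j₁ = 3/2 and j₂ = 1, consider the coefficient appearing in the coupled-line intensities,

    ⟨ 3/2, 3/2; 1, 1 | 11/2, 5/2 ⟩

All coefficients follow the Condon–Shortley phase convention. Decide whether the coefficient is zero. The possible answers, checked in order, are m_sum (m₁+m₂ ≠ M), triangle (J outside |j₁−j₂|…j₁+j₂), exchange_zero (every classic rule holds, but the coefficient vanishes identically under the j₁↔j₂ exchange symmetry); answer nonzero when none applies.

m-sum: m₁+m₂ = 3/2+1 = 5/2, M = 5/2  ✓
triangle: need |j₁−j₂| ≤ J ≤ j₁+j₂, i.e. J ∈ [1/2, 5/2]; J = 11/2 is outside ✗ ⇒ coefficient is 0

triangle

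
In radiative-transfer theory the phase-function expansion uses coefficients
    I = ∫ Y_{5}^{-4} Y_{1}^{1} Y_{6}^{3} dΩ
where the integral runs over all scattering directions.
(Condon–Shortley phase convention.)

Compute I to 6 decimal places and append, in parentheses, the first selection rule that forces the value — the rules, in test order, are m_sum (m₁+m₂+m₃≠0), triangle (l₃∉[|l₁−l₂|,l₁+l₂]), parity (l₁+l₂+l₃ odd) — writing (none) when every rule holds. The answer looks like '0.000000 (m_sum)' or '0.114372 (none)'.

Rules hold: Σm=0, L=12 even, 4≤6≤6.
N = 11·3·13 = 429
Δ = 0!·10!·2!/13! = 1/858
Racah Σ t=0..0: t=0:+1/14400 = 1/14400
⇒ 3j(5 1 6; 0 0 0)² = 6/143, sgn +1
Racah Σ t=0..0: t=0:+1/725760 = 1/725760
⇒ 3j(5 1 6; -4 1 3)² = 1/286, sgn -1
4πI² = N·(3j₀)²·(3jₘ)² = 9/143
I = -1·√(0.0629371/4π) = -0.07076985
No selection rule forces the value: the integral is nonzero (none).

-0.070770 (none)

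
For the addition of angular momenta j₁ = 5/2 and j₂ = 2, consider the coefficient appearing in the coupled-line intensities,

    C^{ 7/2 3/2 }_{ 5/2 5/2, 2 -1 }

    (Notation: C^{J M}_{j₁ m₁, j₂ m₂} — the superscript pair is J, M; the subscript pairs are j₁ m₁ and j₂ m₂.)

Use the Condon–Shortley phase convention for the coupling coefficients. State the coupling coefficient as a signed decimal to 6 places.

+√(5/21) ≈ +0.487950

triangle: 1!×4!×3!/9! = 144/362880
(j±m)!: 5!×0!×1!×3!×5!×2! = 172800
prefactor² = (2J+1)×Δ×N² = 3840/7
  k=0: +1/(0!×1!×0!×1!×4!×2!) = 1/48
Σ = 1/48  ⇒  CG² = 3840/7×(1/48)² = 5/21
CG = +√(5/21) = +0.487950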